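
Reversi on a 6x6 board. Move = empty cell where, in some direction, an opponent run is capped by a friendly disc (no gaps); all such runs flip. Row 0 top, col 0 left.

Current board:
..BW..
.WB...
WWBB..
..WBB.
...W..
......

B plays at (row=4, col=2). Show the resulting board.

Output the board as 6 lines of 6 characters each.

Place B at (4,2); scan 8 dirs for brackets.
Dir NW: first cell '.' (not opp) -> no flip
Dir N: opp run (3,2) capped by B -> flip
Dir NE: first cell 'B' (not opp) -> no flip
Dir W: first cell '.' (not opp) -> no flip
Dir E: opp run (4,3), next='.' -> no flip
Dir SW: first cell '.' (not opp) -> no flip
Dir S: first cell '.' (not opp) -> no flip
Dir SE: first cell '.' (not opp) -> no flip
All flips: (3,2)

Answer: ..BW..
.WB...
WWBB..
..BBB.
..BW..
......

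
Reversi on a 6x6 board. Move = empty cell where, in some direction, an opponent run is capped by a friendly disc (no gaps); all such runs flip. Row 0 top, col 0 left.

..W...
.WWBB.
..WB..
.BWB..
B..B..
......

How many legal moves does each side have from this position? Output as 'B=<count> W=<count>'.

-- B to move --
(0,0): flips 2 -> legal
(0,1): flips 1 -> legal
(0,3): no bracket -> illegal
(1,0): flips 2 -> legal
(2,0): no bracket -> illegal
(2,1): flips 2 -> legal
(4,1): flips 1 -> legal
(4,2): no bracket -> illegal
B mobility = 5
-- W to move --
(0,3): no bracket -> illegal
(0,4): flips 1 -> legal
(0,5): flips 2 -> legal
(1,5): flips 2 -> legal
(2,0): no bracket -> illegal
(2,1): no bracket -> illegal
(2,4): flips 2 -> legal
(2,5): no bracket -> illegal
(3,0): flips 1 -> legal
(3,4): flips 2 -> legal
(4,1): no bracket -> illegal
(4,2): no bracket -> illegal
(4,4): flips 1 -> legal
(5,0): no bracket -> illegal
(5,1): no bracket -> illegal
(5,2): no bracket -> illegal
(5,3): no bracket -> illegal
(5,4): flips 1 -> legal
W mobility = 8

Answer: B=5 W=8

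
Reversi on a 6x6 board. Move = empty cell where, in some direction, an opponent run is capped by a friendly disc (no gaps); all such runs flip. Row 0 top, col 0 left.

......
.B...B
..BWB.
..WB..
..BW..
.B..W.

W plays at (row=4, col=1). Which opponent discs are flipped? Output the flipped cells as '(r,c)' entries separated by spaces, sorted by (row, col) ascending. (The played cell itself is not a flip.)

Dir NW: first cell '.' (not opp) -> no flip
Dir N: first cell '.' (not opp) -> no flip
Dir NE: first cell 'W' (not opp) -> no flip
Dir W: first cell '.' (not opp) -> no flip
Dir E: opp run (4,2) capped by W -> flip
Dir SW: first cell '.' (not opp) -> no flip
Dir S: opp run (5,1), next=edge -> no flip
Dir SE: first cell '.' (not opp) -> no flip

Answer: (4,2)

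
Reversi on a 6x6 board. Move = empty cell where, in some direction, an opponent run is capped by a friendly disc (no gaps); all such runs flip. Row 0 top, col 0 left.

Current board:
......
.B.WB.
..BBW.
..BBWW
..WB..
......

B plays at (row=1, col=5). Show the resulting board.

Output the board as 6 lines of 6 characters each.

Answer: ......
.B.WBB
..BBB.
..BBWW
..WB..
......

Derivation:
Place B at (1,5); scan 8 dirs for brackets.
Dir NW: first cell '.' (not opp) -> no flip
Dir N: first cell '.' (not opp) -> no flip
Dir NE: edge -> no flip
Dir W: first cell 'B' (not opp) -> no flip
Dir E: edge -> no flip
Dir SW: opp run (2,4) capped by B -> flip
Dir S: first cell '.' (not opp) -> no flip
Dir SE: edge -> no flip
All flips: (2,4)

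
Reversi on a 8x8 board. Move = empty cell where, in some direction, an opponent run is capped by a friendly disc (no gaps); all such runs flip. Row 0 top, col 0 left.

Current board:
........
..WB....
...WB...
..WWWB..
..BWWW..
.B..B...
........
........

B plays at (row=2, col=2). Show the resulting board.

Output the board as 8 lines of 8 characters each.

Place B at (2,2); scan 8 dirs for brackets.
Dir NW: first cell '.' (not opp) -> no flip
Dir N: opp run (1,2), next='.' -> no flip
Dir NE: first cell 'B' (not opp) -> no flip
Dir W: first cell '.' (not opp) -> no flip
Dir E: opp run (2,3) capped by B -> flip
Dir SW: first cell '.' (not opp) -> no flip
Dir S: opp run (3,2) capped by B -> flip
Dir SE: opp run (3,3) (4,4), next='.' -> no flip
All flips: (2,3) (3,2)

Answer: ........
..WB....
..BBB...
..BWWB..
..BWWW..
.B..B...
........
........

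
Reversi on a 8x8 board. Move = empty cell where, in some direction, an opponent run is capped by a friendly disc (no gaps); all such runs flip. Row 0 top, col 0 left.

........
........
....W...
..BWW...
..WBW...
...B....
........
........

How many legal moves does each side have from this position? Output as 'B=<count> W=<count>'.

-- B to move --
(1,3): no bracket -> illegal
(1,4): no bracket -> illegal
(1,5): no bracket -> illegal
(2,2): no bracket -> illegal
(2,3): flips 1 -> legal
(2,5): flips 1 -> legal
(3,1): flips 1 -> legal
(3,5): flips 3 -> legal
(4,1): flips 1 -> legal
(4,5): flips 1 -> legal
(5,1): no bracket -> illegal
(5,2): flips 1 -> legal
(5,4): no bracket -> illegal
(5,5): no bracket -> illegal
B mobility = 7
-- W to move --
(2,1): no bracket -> illegal
(2,2): flips 1 -> legal
(2,3): no bracket -> illegal
(3,1): flips 1 -> legal
(4,1): no bracket -> illegal
(5,2): flips 1 -> legal
(5,4): no bracket -> illegal
(6,2): flips 1 -> legal
(6,3): flips 2 -> legal
(6,4): flips 1 -> legal
W mobility = 6

Answer: B=7 W=6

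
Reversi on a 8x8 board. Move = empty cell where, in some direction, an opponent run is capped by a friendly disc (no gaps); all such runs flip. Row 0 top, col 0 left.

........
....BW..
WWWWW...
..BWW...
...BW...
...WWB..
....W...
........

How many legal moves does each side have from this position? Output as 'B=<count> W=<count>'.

Answer: B=13 W=10

Derivation:
-- B to move --
(0,4): no bracket -> illegal
(0,5): no bracket -> illegal
(0,6): no bracket -> illegal
(1,0): flips 1 -> legal
(1,1): flips 3 -> legal
(1,2): flips 1 -> legal
(1,3): flips 2 -> legal
(1,6): flips 1 -> legal
(2,5): flips 1 -> legal
(2,6): no bracket -> illegal
(3,0): no bracket -> illegal
(3,1): no bracket -> illegal
(3,5): flips 2 -> legal
(4,2): no bracket -> illegal
(4,5): flips 1 -> legal
(5,2): flips 2 -> legal
(6,2): no bracket -> illegal
(6,3): flips 1 -> legal
(6,5): flips 1 -> legal
(7,3): flips 1 -> legal
(7,4): flips 5 -> legal
(7,5): no bracket -> illegal
B mobility = 13
-- W to move --
(0,3): no bracket -> illegal
(0,4): flips 1 -> legal
(0,5): flips 1 -> legal
(1,3): flips 1 -> legal
(2,5): no bracket -> illegal
(3,1): flips 1 -> legal
(4,1): flips 1 -> legal
(4,2): flips 2 -> legal
(4,5): no bracket -> illegal
(4,6): flips 1 -> legal
(5,2): flips 1 -> legal
(5,6): flips 1 -> legal
(6,5): no bracket -> illegal
(6,6): flips 1 -> legal
W mobility = 10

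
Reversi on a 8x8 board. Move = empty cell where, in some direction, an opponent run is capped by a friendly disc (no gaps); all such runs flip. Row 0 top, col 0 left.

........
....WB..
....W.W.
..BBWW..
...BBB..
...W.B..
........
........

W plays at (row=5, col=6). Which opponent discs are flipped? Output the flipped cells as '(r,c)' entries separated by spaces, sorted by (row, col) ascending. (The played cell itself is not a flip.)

Dir NW: opp run (4,5) capped by W -> flip
Dir N: first cell '.' (not opp) -> no flip
Dir NE: first cell '.' (not opp) -> no flip
Dir W: opp run (5,5), next='.' -> no flip
Dir E: first cell '.' (not opp) -> no flip
Dir SW: first cell '.' (not opp) -> no flip
Dir S: first cell '.' (not opp) -> no flip
Dir SE: first cell '.' (not opp) -> no flip

Answer: (4,5)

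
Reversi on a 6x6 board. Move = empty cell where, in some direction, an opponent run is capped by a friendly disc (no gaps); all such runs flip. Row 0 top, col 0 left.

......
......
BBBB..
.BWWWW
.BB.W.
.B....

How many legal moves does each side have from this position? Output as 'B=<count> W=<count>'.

Answer: B=4 W=8

Derivation:
-- B to move --
(2,4): flips 1 -> legal
(2,5): no bracket -> illegal
(4,3): flips 2 -> legal
(4,5): flips 1 -> legal
(5,3): no bracket -> illegal
(5,4): no bracket -> illegal
(5,5): flips 2 -> legal
B mobility = 4
-- W to move --
(1,0): flips 1 -> legal
(1,1): flips 1 -> legal
(1,2): flips 2 -> legal
(1,3): flips 1 -> legal
(1,4): flips 1 -> legal
(2,4): no bracket -> illegal
(3,0): flips 1 -> legal
(4,0): no bracket -> illegal
(4,3): no bracket -> illegal
(5,0): flips 1 -> legal
(5,2): flips 1 -> legal
(5,3): no bracket -> illegal
W mobility = 8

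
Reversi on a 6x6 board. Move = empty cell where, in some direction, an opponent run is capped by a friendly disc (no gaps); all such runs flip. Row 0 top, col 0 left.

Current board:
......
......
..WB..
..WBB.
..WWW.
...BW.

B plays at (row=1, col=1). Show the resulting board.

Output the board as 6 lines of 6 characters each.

Answer: ......
.B....
..BB..
..WBB.
..WWW.
...BW.

Derivation:
Place B at (1,1); scan 8 dirs for brackets.
Dir NW: first cell '.' (not opp) -> no flip
Dir N: first cell '.' (not opp) -> no flip
Dir NE: first cell '.' (not opp) -> no flip
Dir W: first cell '.' (not opp) -> no flip
Dir E: first cell '.' (not opp) -> no flip
Dir SW: first cell '.' (not opp) -> no flip
Dir S: first cell '.' (not opp) -> no flip
Dir SE: opp run (2,2) capped by B -> flip
All flips: (2,2)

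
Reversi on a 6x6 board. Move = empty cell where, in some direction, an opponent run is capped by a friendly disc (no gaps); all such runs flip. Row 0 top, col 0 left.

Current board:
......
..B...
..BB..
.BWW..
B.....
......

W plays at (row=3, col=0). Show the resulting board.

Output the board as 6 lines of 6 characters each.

Answer: ......
..B...
..BB..
WWWW..
B.....
......

Derivation:
Place W at (3,0); scan 8 dirs for brackets.
Dir NW: edge -> no flip
Dir N: first cell '.' (not opp) -> no flip
Dir NE: first cell '.' (not opp) -> no flip
Dir W: edge -> no flip
Dir E: opp run (3,1) capped by W -> flip
Dir SW: edge -> no flip
Dir S: opp run (4,0), next='.' -> no flip
Dir SE: first cell '.' (not opp) -> no flip
All flips: (3,1)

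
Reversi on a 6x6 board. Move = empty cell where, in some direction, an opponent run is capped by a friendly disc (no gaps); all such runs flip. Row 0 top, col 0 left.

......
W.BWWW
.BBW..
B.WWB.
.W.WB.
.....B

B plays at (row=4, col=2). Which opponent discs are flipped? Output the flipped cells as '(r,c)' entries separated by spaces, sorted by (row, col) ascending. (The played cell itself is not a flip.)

Answer: (3,2) (4,3)

Derivation:
Dir NW: first cell '.' (not opp) -> no flip
Dir N: opp run (3,2) capped by B -> flip
Dir NE: opp run (3,3), next='.' -> no flip
Dir W: opp run (4,1), next='.' -> no flip
Dir E: opp run (4,3) capped by B -> flip
Dir SW: first cell '.' (not opp) -> no flip
Dir S: first cell '.' (not opp) -> no flip
Dir SE: first cell '.' (not opp) -> no flip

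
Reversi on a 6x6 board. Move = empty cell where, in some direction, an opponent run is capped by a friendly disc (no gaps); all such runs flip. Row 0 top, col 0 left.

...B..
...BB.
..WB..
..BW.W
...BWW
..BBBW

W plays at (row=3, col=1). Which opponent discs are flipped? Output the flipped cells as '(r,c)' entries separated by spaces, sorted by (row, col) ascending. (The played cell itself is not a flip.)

Dir NW: first cell '.' (not opp) -> no flip
Dir N: first cell '.' (not opp) -> no flip
Dir NE: first cell 'W' (not opp) -> no flip
Dir W: first cell '.' (not opp) -> no flip
Dir E: opp run (3,2) capped by W -> flip
Dir SW: first cell '.' (not opp) -> no flip
Dir S: first cell '.' (not opp) -> no flip
Dir SE: first cell '.' (not opp) -> no flip

Answer: (3,2)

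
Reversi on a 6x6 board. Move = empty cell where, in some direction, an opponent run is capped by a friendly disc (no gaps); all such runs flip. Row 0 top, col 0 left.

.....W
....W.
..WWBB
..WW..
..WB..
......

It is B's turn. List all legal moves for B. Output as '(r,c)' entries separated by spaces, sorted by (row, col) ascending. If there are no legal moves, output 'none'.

(0,3): flips 1 -> legal
(0,4): flips 1 -> legal
(1,1): no bracket -> illegal
(1,2): no bracket -> illegal
(1,3): flips 2 -> legal
(1,5): no bracket -> illegal
(2,1): flips 3 -> legal
(3,1): no bracket -> illegal
(3,4): no bracket -> illegal
(4,1): flips 1 -> legal
(4,4): no bracket -> illegal
(5,1): flips 2 -> legal
(5,2): no bracket -> illegal
(5,3): no bracket -> illegal

Answer: (0,3) (0,4) (1,3) (2,1) (4,1) (5,1)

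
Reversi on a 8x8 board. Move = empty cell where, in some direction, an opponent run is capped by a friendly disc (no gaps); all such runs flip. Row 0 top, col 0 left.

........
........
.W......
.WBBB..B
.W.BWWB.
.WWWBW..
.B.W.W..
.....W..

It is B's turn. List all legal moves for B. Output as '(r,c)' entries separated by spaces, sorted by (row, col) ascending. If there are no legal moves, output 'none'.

Answer: (1,0) (1,1) (3,0) (3,6) (5,0) (5,6) (6,4) (6,6) (7,2) (7,3) (7,6)

Derivation:
(1,0): flips 1 -> legal
(1,1): flips 4 -> legal
(1,2): no bracket -> illegal
(2,0): no bracket -> illegal
(2,2): no bracket -> illegal
(3,0): flips 1 -> legal
(3,5): no bracket -> illegal
(3,6): flips 1 -> legal
(4,0): no bracket -> illegal
(4,2): no bracket -> illegal
(5,0): flips 4 -> legal
(5,6): flips 2 -> legal
(6,0): no bracket -> illegal
(6,2): no bracket -> illegal
(6,4): flips 1 -> legal
(6,6): flips 2 -> legal
(7,2): flips 1 -> legal
(7,3): flips 2 -> legal
(7,4): no bracket -> illegal
(7,6): flips 1 -> legal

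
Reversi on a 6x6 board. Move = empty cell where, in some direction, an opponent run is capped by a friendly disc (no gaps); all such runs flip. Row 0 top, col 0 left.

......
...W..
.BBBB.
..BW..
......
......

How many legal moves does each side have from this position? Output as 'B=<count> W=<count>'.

-- B to move --
(0,2): flips 1 -> legal
(0,3): flips 1 -> legal
(0,4): flips 1 -> legal
(1,2): no bracket -> illegal
(1,4): no bracket -> illegal
(3,4): flips 1 -> legal
(4,2): flips 1 -> legal
(4,3): flips 1 -> legal
(4,4): flips 1 -> legal
B mobility = 7
-- W to move --
(1,0): no bracket -> illegal
(1,1): flips 1 -> legal
(1,2): no bracket -> illegal
(1,4): no bracket -> illegal
(1,5): flips 1 -> legal
(2,0): no bracket -> illegal
(2,5): no bracket -> illegal
(3,0): no bracket -> illegal
(3,1): flips 2 -> legal
(3,4): no bracket -> illegal
(3,5): flips 1 -> legal
(4,1): no bracket -> illegal
(4,2): no bracket -> illegal
(4,3): no bracket -> illegal
W mobility = 4

Answer: B=7 W=4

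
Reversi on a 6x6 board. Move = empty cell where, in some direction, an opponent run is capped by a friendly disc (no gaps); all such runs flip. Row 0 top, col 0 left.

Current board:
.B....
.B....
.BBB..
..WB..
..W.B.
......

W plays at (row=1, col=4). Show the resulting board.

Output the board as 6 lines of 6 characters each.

Place W at (1,4); scan 8 dirs for brackets.
Dir NW: first cell '.' (not opp) -> no flip
Dir N: first cell '.' (not opp) -> no flip
Dir NE: first cell '.' (not opp) -> no flip
Dir W: first cell '.' (not opp) -> no flip
Dir E: first cell '.' (not opp) -> no flip
Dir SW: opp run (2,3) capped by W -> flip
Dir S: first cell '.' (not opp) -> no flip
Dir SE: first cell '.' (not opp) -> no flip
All flips: (2,3)

Answer: .B....
.B..W.
.BBW..
..WB..
..W.B.
......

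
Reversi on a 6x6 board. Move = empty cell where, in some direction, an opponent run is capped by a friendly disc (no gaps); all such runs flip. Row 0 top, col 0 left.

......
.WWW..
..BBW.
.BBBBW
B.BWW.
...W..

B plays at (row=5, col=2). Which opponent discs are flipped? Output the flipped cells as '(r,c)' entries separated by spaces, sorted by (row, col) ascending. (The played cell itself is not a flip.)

Dir NW: first cell '.' (not opp) -> no flip
Dir N: first cell 'B' (not opp) -> no flip
Dir NE: opp run (4,3) capped by B -> flip
Dir W: first cell '.' (not opp) -> no flip
Dir E: opp run (5,3), next='.' -> no flip
Dir SW: edge -> no flip
Dir S: edge -> no flip
Dir SE: edge -> no flip

Answer: (4,3)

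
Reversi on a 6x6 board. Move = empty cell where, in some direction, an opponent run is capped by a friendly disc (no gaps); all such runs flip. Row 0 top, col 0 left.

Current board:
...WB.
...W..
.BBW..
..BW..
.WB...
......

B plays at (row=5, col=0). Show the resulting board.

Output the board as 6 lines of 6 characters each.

Answer: ...WB.
...W..
.BBW..
..BW..
.BB...
B.....

Derivation:
Place B at (5,0); scan 8 dirs for brackets.
Dir NW: edge -> no flip
Dir N: first cell '.' (not opp) -> no flip
Dir NE: opp run (4,1) capped by B -> flip
Dir W: edge -> no flip
Dir E: first cell '.' (not opp) -> no flip
Dir SW: edge -> no flip
Dir S: edge -> no flip
Dir SE: edge -> no flip
All flips: (4,1)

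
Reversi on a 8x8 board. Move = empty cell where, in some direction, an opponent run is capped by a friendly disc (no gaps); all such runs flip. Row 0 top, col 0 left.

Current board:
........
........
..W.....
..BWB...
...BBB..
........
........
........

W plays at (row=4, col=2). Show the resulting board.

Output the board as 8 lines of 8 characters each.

Answer: ........
........
..W.....
..WWB...
..WBBB..
........
........
........

Derivation:
Place W at (4,2); scan 8 dirs for brackets.
Dir NW: first cell '.' (not opp) -> no flip
Dir N: opp run (3,2) capped by W -> flip
Dir NE: first cell 'W' (not opp) -> no flip
Dir W: first cell '.' (not opp) -> no flip
Dir E: opp run (4,3) (4,4) (4,5), next='.' -> no flip
Dir SW: first cell '.' (not opp) -> no flip
Dir S: first cell '.' (not opp) -> no flip
Dir SE: first cell '.' (not opp) -> no flip
All flips: (3,2)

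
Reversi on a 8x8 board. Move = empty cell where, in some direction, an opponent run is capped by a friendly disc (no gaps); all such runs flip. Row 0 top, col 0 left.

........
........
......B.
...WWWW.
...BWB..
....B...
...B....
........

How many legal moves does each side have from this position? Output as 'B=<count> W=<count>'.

-- B to move --
(2,2): no bracket -> illegal
(2,3): flips 2 -> legal
(2,4): flips 2 -> legal
(2,5): flips 2 -> legal
(2,7): flips 1 -> legal
(3,2): no bracket -> illegal
(3,7): no bracket -> illegal
(4,2): no bracket -> illegal
(4,6): flips 1 -> legal
(4,7): no bracket -> illegal
(5,3): flips 2 -> legal
(5,5): no bracket -> illegal
B mobility = 6
-- W to move --
(1,5): no bracket -> illegal
(1,6): flips 1 -> legal
(1,7): flips 1 -> legal
(2,5): no bracket -> illegal
(2,7): no bracket -> illegal
(3,2): no bracket -> illegal
(3,7): no bracket -> illegal
(4,2): flips 1 -> legal
(4,6): flips 1 -> legal
(5,2): flips 1 -> legal
(5,3): flips 1 -> legal
(5,5): flips 1 -> legal
(5,6): flips 1 -> legal
(6,2): no bracket -> illegal
(6,4): flips 1 -> legal
(6,5): no bracket -> illegal
(7,2): flips 3 -> legal
(7,3): no bracket -> illegal
(7,4): no bracket -> illegal
W mobility = 10

Answer: B=6 W=10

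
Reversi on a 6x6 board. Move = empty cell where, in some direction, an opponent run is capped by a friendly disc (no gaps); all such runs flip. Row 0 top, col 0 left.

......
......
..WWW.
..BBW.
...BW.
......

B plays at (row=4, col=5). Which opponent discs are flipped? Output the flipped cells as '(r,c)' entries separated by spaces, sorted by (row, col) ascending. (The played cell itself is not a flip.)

Dir NW: opp run (3,4) (2,3), next='.' -> no flip
Dir N: first cell '.' (not opp) -> no flip
Dir NE: edge -> no flip
Dir W: opp run (4,4) capped by B -> flip
Dir E: edge -> no flip
Dir SW: first cell '.' (not opp) -> no flip
Dir S: first cell '.' (not opp) -> no flip
Dir SE: edge -> no flip

Answer: (4,4)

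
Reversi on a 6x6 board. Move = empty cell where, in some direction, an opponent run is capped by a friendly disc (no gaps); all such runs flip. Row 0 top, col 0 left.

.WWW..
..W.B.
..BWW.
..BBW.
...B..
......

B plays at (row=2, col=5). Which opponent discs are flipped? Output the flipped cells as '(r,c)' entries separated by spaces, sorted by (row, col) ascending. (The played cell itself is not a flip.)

Answer: (2,3) (2,4) (3,4)

Derivation:
Dir NW: first cell 'B' (not opp) -> no flip
Dir N: first cell '.' (not opp) -> no flip
Dir NE: edge -> no flip
Dir W: opp run (2,4) (2,3) capped by B -> flip
Dir E: edge -> no flip
Dir SW: opp run (3,4) capped by B -> flip
Dir S: first cell '.' (not opp) -> no flip
Dir SE: edge -> no flip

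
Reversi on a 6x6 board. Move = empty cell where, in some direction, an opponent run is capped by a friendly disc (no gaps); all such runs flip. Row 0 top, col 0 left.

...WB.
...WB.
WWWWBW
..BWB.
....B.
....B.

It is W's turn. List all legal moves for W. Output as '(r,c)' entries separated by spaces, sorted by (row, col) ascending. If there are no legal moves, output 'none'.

(0,5): flips 2 -> legal
(1,5): flips 2 -> legal
(3,1): flips 1 -> legal
(3,5): flips 2 -> legal
(4,1): flips 1 -> legal
(4,2): flips 1 -> legal
(4,3): flips 2 -> legal
(4,5): flips 1 -> legal
(5,3): no bracket -> illegal
(5,5): flips 1 -> legal

Answer: (0,5) (1,5) (3,1) (3,5) (4,1) (4,2) (4,3) (4,5) (5,5)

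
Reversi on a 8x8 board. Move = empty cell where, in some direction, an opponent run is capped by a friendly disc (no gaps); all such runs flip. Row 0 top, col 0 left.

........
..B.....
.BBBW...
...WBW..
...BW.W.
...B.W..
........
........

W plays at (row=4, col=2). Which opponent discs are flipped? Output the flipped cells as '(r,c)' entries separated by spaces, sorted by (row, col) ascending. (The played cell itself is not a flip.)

Dir NW: first cell '.' (not opp) -> no flip
Dir N: first cell '.' (not opp) -> no flip
Dir NE: first cell 'W' (not opp) -> no flip
Dir W: first cell '.' (not opp) -> no flip
Dir E: opp run (4,3) capped by W -> flip
Dir SW: first cell '.' (not opp) -> no flip
Dir S: first cell '.' (not opp) -> no flip
Dir SE: opp run (5,3), next='.' -> no flip

Answer: (4,3)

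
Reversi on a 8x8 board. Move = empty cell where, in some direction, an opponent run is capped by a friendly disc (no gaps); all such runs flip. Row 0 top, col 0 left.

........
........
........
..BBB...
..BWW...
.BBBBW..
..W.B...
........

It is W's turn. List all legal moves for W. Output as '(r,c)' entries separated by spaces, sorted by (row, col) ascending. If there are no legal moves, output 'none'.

(2,1): flips 1 -> legal
(2,2): flips 4 -> legal
(2,3): flips 1 -> legal
(2,4): flips 1 -> legal
(2,5): flips 1 -> legal
(3,1): no bracket -> illegal
(3,5): no bracket -> illegal
(4,0): flips 1 -> legal
(4,1): flips 1 -> legal
(4,5): no bracket -> illegal
(5,0): flips 4 -> legal
(6,0): no bracket -> illegal
(6,1): flips 1 -> legal
(6,3): flips 1 -> legal
(6,5): flips 1 -> legal
(7,3): flips 1 -> legal
(7,4): flips 2 -> legal
(7,5): no bracket -> illegal

Answer: (2,1) (2,2) (2,3) (2,4) (2,5) (4,0) (4,1) (5,0) (6,1) (6,3) (6,5) (7,3) (7,4)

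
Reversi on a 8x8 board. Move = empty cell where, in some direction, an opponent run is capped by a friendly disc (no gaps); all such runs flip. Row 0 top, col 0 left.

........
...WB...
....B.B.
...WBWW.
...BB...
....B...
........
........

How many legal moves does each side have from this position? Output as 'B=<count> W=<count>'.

-- B to move --
(0,2): flips 1 -> legal
(0,3): no bracket -> illegal
(0,4): no bracket -> illegal
(1,2): flips 1 -> legal
(2,2): flips 1 -> legal
(2,3): flips 1 -> legal
(2,5): no bracket -> illegal
(2,7): no bracket -> illegal
(3,2): flips 1 -> legal
(3,7): flips 2 -> legal
(4,2): flips 1 -> legal
(4,5): no bracket -> illegal
(4,6): flips 2 -> legal
(4,7): no bracket -> illegal
B mobility = 8
-- W to move --
(0,3): no bracket -> illegal
(0,4): no bracket -> illegal
(0,5): no bracket -> illegal
(1,5): flips 2 -> legal
(1,6): flips 1 -> legal
(1,7): flips 1 -> legal
(2,3): no bracket -> illegal
(2,5): no bracket -> illegal
(2,7): no bracket -> illegal
(3,2): no bracket -> illegal
(3,7): no bracket -> illegal
(4,2): no bracket -> illegal
(4,5): no bracket -> illegal
(5,2): no bracket -> illegal
(5,3): flips 2 -> legal
(5,5): flips 1 -> legal
(6,3): no bracket -> illegal
(6,4): no bracket -> illegal
(6,5): no bracket -> illegal
W mobility = 5

Answer: B=8 W=5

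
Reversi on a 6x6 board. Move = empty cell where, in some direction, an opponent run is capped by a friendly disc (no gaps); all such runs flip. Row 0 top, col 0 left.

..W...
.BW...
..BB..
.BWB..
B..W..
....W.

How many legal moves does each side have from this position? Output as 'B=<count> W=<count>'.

-- B to move --
(0,1): flips 1 -> legal
(0,3): no bracket -> illegal
(1,3): flips 1 -> legal
(2,1): no bracket -> illegal
(3,4): no bracket -> illegal
(4,1): flips 1 -> legal
(4,2): flips 1 -> legal
(4,4): no bracket -> illegal
(4,5): no bracket -> illegal
(5,2): no bracket -> illegal
(5,3): flips 1 -> legal
(5,5): no bracket -> illegal
B mobility = 5
-- W to move --
(0,0): no bracket -> illegal
(0,1): no bracket -> illegal
(1,0): flips 1 -> legal
(1,3): flips 2 -> legal
(1,4): flips 1 -> legal
(2,0): flips 1 -> legal
(2,1): no bracket -> illegal
(2,4): no bracket -> illegal
(3,0): flips 1 -> legal
(3,4): flips 2 -> legal
(4,1): no bracket -> illegal
(4,2): no bracket -> illegal
(4,4): no bracket -> illegal
(5,0): no bracket -> illegal
(5,1): no bracket -> illegal
W mobility = 6

Answer: B=5 W=6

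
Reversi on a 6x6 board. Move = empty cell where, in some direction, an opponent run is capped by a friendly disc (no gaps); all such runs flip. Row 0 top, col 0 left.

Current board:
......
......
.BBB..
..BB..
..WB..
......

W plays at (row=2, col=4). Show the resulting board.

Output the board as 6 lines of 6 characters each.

Place W at (2,4); scan 8 dirs for brackets.
Dir NW: first cell '.' (not opp) -> no flip
Dir N: first cell '.' (not opp) -> no flip
Dir NE: first cell '.' (not opp) -> no flip
Dir W: opp run (2,3) (2,2) (2,1), next='.' -> no flip
Dir E: first cell '.' (not opp) -> no flip
Dir SW: opp run (3,3) capped by W -> flip
Dir S: first cell '.' (not opp) -> no flip
Dir SE: first cell '.' (not opp) -> no flip
All flips: (3,3)

Answer: ......
......
.BBBW.
..BW..
..WB..
......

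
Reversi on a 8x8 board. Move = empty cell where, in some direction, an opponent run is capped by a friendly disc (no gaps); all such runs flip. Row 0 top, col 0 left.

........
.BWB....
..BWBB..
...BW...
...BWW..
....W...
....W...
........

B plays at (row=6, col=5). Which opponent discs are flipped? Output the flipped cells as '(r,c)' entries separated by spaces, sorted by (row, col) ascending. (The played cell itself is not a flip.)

Answer: (5,4)

Derivation:
Dir NW: opp run (5,4) capped by B -> flip
Dir N: first cell '.' (not opp) -> no flip
Dir NE: first cell '.' (not opp) -> no flip
Dir W: opp run (6,4), next='.' -> no flip
Dir E: first cell '.' (not opp) -> no flip
Dir SW: first cell '.' (not opp) -> no flip
Dir S: first cell '.' (not opp) -> no flip
Dir SE: first cell '.' (not opp) -> no flip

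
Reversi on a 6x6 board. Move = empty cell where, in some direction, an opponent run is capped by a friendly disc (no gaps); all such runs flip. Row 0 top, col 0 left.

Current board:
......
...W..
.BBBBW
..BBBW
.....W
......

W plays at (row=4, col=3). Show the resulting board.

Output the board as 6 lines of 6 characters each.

Answer: ......
...W..
.BBWBW
..BWWW
...W.W
......

Derivation:
Place W at (4,3); scan 8 dirs for brackets.
Dir NW: opp run (3,2) (2,1), next='.' -> no flip
Dir N: opp run (3,3) (2,3) capped by W -> flip
Dir NE: opp run (3,4) capped by W -> flip
Dir W: first cell '.' (not opp) -> no flip
Dir E: first cell '.' (not opp) -> no flip
Dir SW: first cell '.' (not opp) -> no flip
Dir S: first cell '.' (not opp) -> no flip
Dir SE: first cell '.' (not opp) -> no flip
All flips: (2,3) (3,3) (3,4)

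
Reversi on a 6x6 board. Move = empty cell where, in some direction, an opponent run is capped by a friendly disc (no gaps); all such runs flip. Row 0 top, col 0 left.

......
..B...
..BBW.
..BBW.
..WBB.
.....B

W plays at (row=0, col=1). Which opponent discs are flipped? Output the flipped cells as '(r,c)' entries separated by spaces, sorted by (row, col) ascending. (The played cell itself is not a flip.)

Answer: (1,2) (2,3)

Derivation:
Dir NW: edge -> no flip
Dir N: edge -> no flip
Dir NE: edge -> no flip
Dir W: first cell '.' (not opp) -> no flip
Dir E: first cell '.' (not opp) -> no flip
Dir SW: first cell '.' (not opp) -> no flip
Dir S: first cell '.' (not opp) -> no flip
Dir SE: opp run (1,2) (2,3) capped by W -> flip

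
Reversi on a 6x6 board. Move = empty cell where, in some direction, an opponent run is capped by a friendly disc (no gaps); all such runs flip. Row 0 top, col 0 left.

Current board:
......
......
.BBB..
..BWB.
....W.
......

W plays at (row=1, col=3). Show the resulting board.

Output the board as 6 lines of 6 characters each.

Place W at (1,3); scan 8 dirs for brackets.
Dir NW: first cell '.' (not opp) -> no flip
Dir N: first cell '.' (not opp) -> no flip
Dir NE: first cell '.' (not opp) -> no flip
Dir W: first cell '.' (not opp) -> no flip
Dir E: first cell '.' (not opp) -> no flip
Dir SW: opp run (2,2), next='.' -> no flip
Dir S: opp run (2,3) capped by W -> flip
Dir SE: first cell '.' (not opp) -> no flip
All flips: (2,3)

Answer: ......
...W..
.BBW..
..BWB.
....W.
......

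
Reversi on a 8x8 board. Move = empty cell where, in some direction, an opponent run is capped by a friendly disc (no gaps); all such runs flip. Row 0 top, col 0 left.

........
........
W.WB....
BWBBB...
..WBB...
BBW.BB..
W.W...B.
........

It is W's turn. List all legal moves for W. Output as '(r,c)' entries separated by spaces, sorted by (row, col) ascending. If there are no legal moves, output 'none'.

(1,2): no bracket -> illegal
(1,3): no bracket -> illegal
(1,4): no bracket -> illegal
(2,1): no bracket -> illegal
(2,4): flips 2 -> legal
(2,5): flips 2 -> legal
(3,5): flips 3 -> legal
(4,0): flips 3 -> legal
(4,1): no bracket -> illegal
(4,5): flips 2 -> legal
(4,6): no bracket -> illegal
(5,3): no bracket -> illegal
(5,6): no bracket -> illegal
(5,7): no bracket -> illegal
(6,1): no bracket -> illegal
(6,3): no bracket -> illegal
(6,4): no bracket -> illegal
(6,5): no bracket -> illegal
(6,7): no bracket -> illegal
(7,5): no bracket -> illegal
(7,6): no bracket -> illegal
(7,7): flips 4 -> legal

Answer: (2,4) (2,5) (3,5) (4,0) (4,5) (7,7)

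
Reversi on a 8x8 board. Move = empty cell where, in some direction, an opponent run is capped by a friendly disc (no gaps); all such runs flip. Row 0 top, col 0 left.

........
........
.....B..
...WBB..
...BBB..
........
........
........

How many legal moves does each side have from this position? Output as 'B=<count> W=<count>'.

Answer: B=3 W=3

Derivation:
-- B to move --
(2,2): flips 1 -> legal
(2,3): flips 1 -> legal
(2,4): no bracket -> illegal
(3,2): flips 1 -> legal
(4,2): no bracket -> illegal
B mobility = 3
-- W to move --
(1,4): no bracket -> illegal
(1,5): no bracket -> illegal
(1,6): no bracket -> illegal
(2,3): no bracket -> illegal
(2,4): no bracket -> illegal
(2,6): no bracket -> illegal
(3,2): no bracket -> illegal
(3,6): flips 2 -> legal
(4,2): no bracket -> illegal
(4,6): no bracket -> illegal
(5,2): no bracket -> illegal
(5,3): flips 1 -> legal
(5,4): no bracket -> illegal
(5,5): flips 1 -> legal
(5,6): no bracket -> illegal
W mobility = 3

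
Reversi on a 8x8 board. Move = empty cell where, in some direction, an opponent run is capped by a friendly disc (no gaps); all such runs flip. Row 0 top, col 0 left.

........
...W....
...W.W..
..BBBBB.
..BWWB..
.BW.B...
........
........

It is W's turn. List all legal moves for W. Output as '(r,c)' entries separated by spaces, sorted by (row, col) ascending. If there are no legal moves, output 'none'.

(2,1): flips 1 -> legal
(2,2): flips 3 -> legal
(2,4): flips 1 -> legal
(2,6): flips 1 -> legal
(2,7): no bracket -> illegal
(3,1): no bracket -> illegal
(3,7): no bracket -> illegal
(4,0): no bracket -> illegal
(4,1): flips 2 -> legal
(4,6): flips 1 -> legal
(4,7): flips 1 -> legal
(5,0): flips 1 -> legal
(5,3): no bracket -> illegal
(5,5): flips 2 -> legal
(5,6): flips 2 -> legal
(6,0): no bracket -> illegal
(6,1): no bracket -> illegal
(6,2): no bracket -> illegal
(6,3): no bracket -> illegal
(6,4): flips 1 -> legal
(6,5): flips 1 -> legal

Answer: (2,1) (2,2) (2,4) (2,6) (4,1) (4,6) (4,7) (5,0) (5,5) (5,6) (6,4) (6,5)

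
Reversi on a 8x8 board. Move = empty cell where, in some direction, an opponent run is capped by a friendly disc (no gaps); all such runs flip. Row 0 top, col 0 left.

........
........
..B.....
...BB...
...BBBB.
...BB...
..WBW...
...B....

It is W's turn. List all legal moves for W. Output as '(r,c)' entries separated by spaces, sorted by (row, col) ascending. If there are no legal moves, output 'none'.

Answer: (2,4) (3,5) (4,2)

Derivation:
(1,1): no bracket -> illegal
(1,2): no bracket -> illegal
(1,3): no bracket -> illegal
(2,1): no bracket -> illegal
(2,3): no bracket -> illegal
(2,4): flips 3 -> legal
(2,5): no bracket -> illegal
(3,1): no bracket -> illegal
(3,2): no bracket -> illegal
(3,5): flips 2 -> legal
(3,6): no bracket -> illegal
(3,7): no bracket -> illegal
(4,2): flips 1 -> legal
(4,7): no bracket -> illegal
(5,2): no bracket -> illegal
(5,5): no bracket -> illegal
(5,6): no bracket -> illegal
(5,7): no bracket -> illegal
(6,5): no bracket -> illegal
(7,2): no bracket -> illegal
(7,4): no bracket -> illegal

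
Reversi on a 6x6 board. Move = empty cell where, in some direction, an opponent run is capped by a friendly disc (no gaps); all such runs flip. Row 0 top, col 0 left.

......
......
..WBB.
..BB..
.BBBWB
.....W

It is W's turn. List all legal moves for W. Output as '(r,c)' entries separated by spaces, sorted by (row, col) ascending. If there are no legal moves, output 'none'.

Answer: (2,5) (3,5) (4,0) (5,2)

Derivation:
(1,2): no bracket -> illegal
(1,3): no bracket -> illegal
(1,4): no bracket -> illegal
(1,5): no bracket -> illegal
(2,1): no bracket -> illegal
(2,5): flips 2 -> legal
(3,0): no bracket -> illegal
(3,1): no bracket -> illegal
(3,4): no bracket -> illegal
(3,5): flips 1 -> legal
(4,0): flips 3 -> legal
(5,0): no bracket -> illegal
(5,1): no bracket -> illegal
(5,2): flips 2 -> legal
(5,3): no bracket -> illegal
(5,4): no bracket -> illegal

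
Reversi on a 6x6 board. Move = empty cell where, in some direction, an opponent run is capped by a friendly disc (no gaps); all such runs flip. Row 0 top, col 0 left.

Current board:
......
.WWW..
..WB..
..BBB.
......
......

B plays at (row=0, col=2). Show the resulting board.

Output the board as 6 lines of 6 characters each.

Place B at (0,2); scan 8 dirs for brackets.
Dir NW: edge -> no flip
Dir N: edge -> no flip
Dir NE: edge -> no flip
Dir W: first cell '.' (not opp) -> no flip
Dir E: first cell '.' (not opp) -> no flip
Dir SW: opp run (1,1), next='.' -> no flip
Dir S: opp run (1,2) (2,2) capped by B -> flip
Dir SE: opp run (1,3), next='.' -> no flip
All flips: (1,2) (2,2)

Answer: ..B...
.WBW..
..BB..
..BBB.
......
......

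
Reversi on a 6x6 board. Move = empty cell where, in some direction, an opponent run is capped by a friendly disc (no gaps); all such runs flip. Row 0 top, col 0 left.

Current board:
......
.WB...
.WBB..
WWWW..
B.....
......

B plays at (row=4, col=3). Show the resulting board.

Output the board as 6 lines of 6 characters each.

Answer: ......
.WB...
.WBB..
WWWB..
B..B..
......

Derivation:
Place B at (4,3); scan 8 dirs for brackets.
Dir NW: opp run (3,2) (2,1), next='.' -> no flip
Dir N: opp run (3,3) capped by B -> flip
Dir NE: first cell '.' (not opp) -> no flip
Dir W: first cell '.' (not opp) -> no flip
Dir E: first cell '.' (not opp) -> no flip
Dir SW: first cell '.' (not opp) -> no flip
Dir S: first cell '.' (not opp) -> no flip
Dir SE: first cell '.' (not opp) -> no flip
All flips: (3,3)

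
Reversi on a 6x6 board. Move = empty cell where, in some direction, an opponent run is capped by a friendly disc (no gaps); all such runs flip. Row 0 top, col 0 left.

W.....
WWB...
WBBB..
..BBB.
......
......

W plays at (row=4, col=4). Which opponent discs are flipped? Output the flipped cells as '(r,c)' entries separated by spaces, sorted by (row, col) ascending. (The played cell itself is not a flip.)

Dir NW: opp run (3,3) (2,2) capped by W -> flip
Dir N: opp run (3,4), next='.' -> no flip
Dir NE: first cell '.' (not opp) -> no flip
Dir W: first cell '.' (not opp) -> no flip
Dir E: first cell '.' (not opp) -> no flip
Dir SW: first cell '.' (not opp) -> no flip
Dir S: first cell '.' (not opp) -> no flip
Dir SE: first cell '.' (not opp) -> no flip

Answer: (2,2) (3,3)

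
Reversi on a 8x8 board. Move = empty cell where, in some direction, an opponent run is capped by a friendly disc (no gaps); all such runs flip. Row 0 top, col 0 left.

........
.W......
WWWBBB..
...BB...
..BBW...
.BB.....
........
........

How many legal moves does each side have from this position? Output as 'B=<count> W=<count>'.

Answer: B=4 W=3

Derivation:
-- B to move --
(0,0): flips 2 -> legal
(0,1): no bracket -> illegal
(0,2): no bracket -> illegal
(1,0): no bracket -> illegal
(1,2): no bracket -> illegal
(1,3): no bracket -> illegal
(3,0): no bracket -> illegal
(3,1): no bracket -> illegal
(3,2): no bracket -> illegal
(3,5): no bracket -> illegal
(4,5): flips 1 -> legal
(5,3): no bracket -> illegal
(5,4): flips 1 -> legal
(5,5): flips 1 -> legal
B mobility = 4
-- W to move --
(1,2): no bracket -> illegal
(1,3): no bracket -> illegal
(1,4): flips 2 -> legal
(1,5): no bracket -> illegal
(1,6): no bracket -> illegal
(2,6): flips 3 -> legal
(3,1): no bracket -> illegal
(3,2): no bracket -> illegal
(3,5): no bracket -> illegal
(3,6): no bracket -> illegal
(4,0): no bracket -> illegal
(4,1): flips 2 -> legal
(4,5): no bracket -> illegal
(5,0): no bracket -> illegal
(5,3): no bracket -> illegal
(5,4): no bracket -> illegal
(6,0): no bracket -> illegal
(6,1): no bracket -> illegal
(6,2): no bracket -> illegal
(6,3): no bracket -> illegal
W mobility = 3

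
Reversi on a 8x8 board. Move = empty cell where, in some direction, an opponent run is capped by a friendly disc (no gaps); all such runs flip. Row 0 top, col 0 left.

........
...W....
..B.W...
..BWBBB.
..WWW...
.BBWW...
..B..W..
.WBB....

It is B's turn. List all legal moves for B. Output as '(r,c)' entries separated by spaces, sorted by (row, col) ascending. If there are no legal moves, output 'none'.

(0,2): flips 2 -> legal
(0,3): no bracket -> illegal
(0,4): flips 1 -> legal
(1,2): no bracket -> illegal
(1,4): flips 1 -> legal
(1,5): flips 3 -> legal
(2,3): no bracket -> illegal
(2,5): no bracket -> illegal
(3,1): no bracket -> illegal
(4,1): no bracket -> illegal
(4,5): no bracket -> illegal
(5,5): flips 4 -> legal
(5,6): no bracket -> illegal
(6,0): no bracket -> illegal
(6,1): no bracket -> illegal
(6,3): no bracket -> illegal
(6,4): flips 2 -> legal
(6,6): no bracket -> illegal
(7,0): flips 1 -> legal
(7,4): no bracket -> illegal
(7,5): no bracket -> illegal
(7,6): flips 3 -> legal

Answer: (0,2) (0,4) (1,4) (1,5) (5,5) (6,4) (7,0) (7,6)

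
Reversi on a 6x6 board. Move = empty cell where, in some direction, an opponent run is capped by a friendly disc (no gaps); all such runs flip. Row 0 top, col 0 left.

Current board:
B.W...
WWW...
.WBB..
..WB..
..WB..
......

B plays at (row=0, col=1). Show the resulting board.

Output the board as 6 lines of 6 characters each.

Place B at (0,1); scan 8 dirs for brackets.
Dir NW: edge -> no flip
Dir N: edge -> no flip
Dir NE: edge -> no flip
Dir W: first cell 'B' (not opp) -> no flip
Dir E: opp run (0,2), next='.' -> no flip
Dir SW: opp run (1,0), next=edge -> no flip
Dir S: opp run (1,1) (2,1), next='.' -> no flip
Dir SE: opp run (1,2) capped by B -> flip
All flips: (1,2)

Answer: BBW...
WWB...
.WBB..
..WB..
..WB..
......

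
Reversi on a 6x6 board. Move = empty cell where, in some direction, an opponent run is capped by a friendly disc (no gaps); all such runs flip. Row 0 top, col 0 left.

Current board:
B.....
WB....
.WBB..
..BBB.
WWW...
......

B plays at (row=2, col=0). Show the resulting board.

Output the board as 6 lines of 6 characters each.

Place B at (2,0); scan 8 dirs for brackets.
Dir NW: edge -> no flip
Dir N: opp run (1,0) capped by B -> flip
Dir NE: first cell 'B' (not opp) -> no flip
Dir W: edge -> no flip
Dir E: opp run (2,1) capped by B -> flip
Dir SW: edge -> no flip
Dir S: first cell '.' (not opp) -> no flip
Dir SE: first cell '.' (not opp) -> no flip
All flips: (1,0) (2,1)

Answer: B.....
BB....
BBBB..
..BBB.
WWW...
......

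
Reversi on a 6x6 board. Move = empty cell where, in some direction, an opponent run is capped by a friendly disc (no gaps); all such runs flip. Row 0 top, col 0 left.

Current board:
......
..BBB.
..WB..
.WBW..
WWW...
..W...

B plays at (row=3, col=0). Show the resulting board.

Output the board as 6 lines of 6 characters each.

Place B at (3,0); scan 8 dirs for brackets.
Dir NW: edge -> no flip
Dir N: first cell '.' (not opp) -> no flip
Dir NE: first cell '.' (not opp) -> no flip
Dir W: edge -> no flip
Dir E: opp run (3,1) capped by B -> flip
Dir SW: edge -> no flip
Dir S: opp run (4,0), next='.' -> no flip
Dir SE: opp run (4,1) (5,2), next=edge -> no flip
All flips: (3,1)

Answer: ......
..BBB.
..WB..
BBBW..
WWW...
..W...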